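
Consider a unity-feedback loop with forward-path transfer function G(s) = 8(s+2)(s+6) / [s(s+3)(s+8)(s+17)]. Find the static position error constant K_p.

infinity

K_p = lim_{s→0} G(s); with 1 pole at the origin the limit diverges, so K_p = ∞.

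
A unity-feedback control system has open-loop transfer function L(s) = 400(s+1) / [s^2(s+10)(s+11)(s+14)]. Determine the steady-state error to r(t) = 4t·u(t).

0

System type = 2 (two poles at s=0).
A type-2 system has K_v = ∞, so it tracks a ramp input with zero steady-state error.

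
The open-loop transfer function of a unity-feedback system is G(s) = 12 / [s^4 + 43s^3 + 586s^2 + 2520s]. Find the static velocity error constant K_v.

Lowest-order denominator term is 2520s, so the open loop has 1 pole at the origin → type 1 system.
K_v = lim_{s→0} s·G(s) = 12 / 2520 = 1/210.

1/210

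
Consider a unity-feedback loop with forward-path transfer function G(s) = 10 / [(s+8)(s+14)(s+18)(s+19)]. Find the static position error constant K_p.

System type = 0 (no poles at s=0).
K_p = lim_{s→0} G(s) = 10 / (8·14·18·19) = 5/19152.

5/19152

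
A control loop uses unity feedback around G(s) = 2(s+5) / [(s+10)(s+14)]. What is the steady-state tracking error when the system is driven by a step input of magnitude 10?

28/3

G(s) has no factors of s in the denominator, so the system is type 0.
K_p = lim_{s→0} G(s) = 2·5 / (10·14) = 1/14.
e_ss = 10/(1 + K_p) = 10/(15/14) = 28/3.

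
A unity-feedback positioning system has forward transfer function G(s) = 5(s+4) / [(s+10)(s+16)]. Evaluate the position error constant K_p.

0.125

No free integrators in G(s): this is a type 0 system.
K_p = lim_{s→0} G(s) = 5·4 / (10·16) = 0.125.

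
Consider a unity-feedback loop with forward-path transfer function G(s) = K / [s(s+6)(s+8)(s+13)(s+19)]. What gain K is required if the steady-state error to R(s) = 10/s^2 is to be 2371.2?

The open loop has one pole at the origin → type 1 system.
K_v = lim_{s→0} s·G(s) = K / (6·8·13·19) = (1/11856)·K.
e_ss = 10/K_v = 2371.2 ⇒ K_v = 25/5928 ⇒ K = (25/5928)/(1/11856) = 50.

50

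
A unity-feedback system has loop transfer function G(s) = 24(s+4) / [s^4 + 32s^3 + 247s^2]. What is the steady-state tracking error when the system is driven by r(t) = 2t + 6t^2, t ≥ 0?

Factoring s^2 from the denominator leaves a polynomial with constant term 247, so the system is type 2. Taking each input component in turn:
  • 2t: tracked with zero error.
  • 6t^2: e_ss = 12/K_a with K_a=96/247 → 30.875.
Total e_ss = 30.875.

30.875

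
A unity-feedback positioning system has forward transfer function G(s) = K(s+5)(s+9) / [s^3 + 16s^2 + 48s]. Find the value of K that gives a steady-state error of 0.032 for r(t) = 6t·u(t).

200

The denominator has no term below 48s — 1 pole at s=0, type 1.
K_v = lim_{s→0} s·G(s) = K·5·9 / 48 = 0.9375·K.
e_ss = 6/K_v = 0.032 ⇒ K_v = 187.5 ⇒ K = 187.5/0.9375 = 200.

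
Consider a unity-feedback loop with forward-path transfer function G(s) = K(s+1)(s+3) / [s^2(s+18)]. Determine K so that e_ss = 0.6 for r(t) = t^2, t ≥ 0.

The open loop has two poles at the origin → type 2 system.
K_a = lim_{s→0} s^2·G(s) = K·1·3 / (18) = (1/6)·K.
e_ss = 2/K_a = 0.6 ⇒ K_a = 10/3 ⇒ K = (10/3)/(1/6) = 20.

20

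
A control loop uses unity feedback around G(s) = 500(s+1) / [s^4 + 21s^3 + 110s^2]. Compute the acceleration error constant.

Factoring s^2 from the denominator leaves a polynomial with constant term 110, so the system is type 2.
K_a = lim_{s→0} s^2·G(s) = 500·1 / 110 = 50/11.

50/11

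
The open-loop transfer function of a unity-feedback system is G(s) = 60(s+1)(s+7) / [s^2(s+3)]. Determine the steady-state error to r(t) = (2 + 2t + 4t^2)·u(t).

The open loop has two poles at the origin → type 2 system. Treating each term separately:
  • 2: tracked with zero error.
  • 2t: tracked with zero error.
  • 4t^2: e_ss = 8/K_a with K_a=140 → 2/35.
Total e_ss = 2/35.

2/35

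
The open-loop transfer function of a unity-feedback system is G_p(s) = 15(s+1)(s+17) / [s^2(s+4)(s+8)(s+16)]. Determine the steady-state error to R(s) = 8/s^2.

Two free integrators in G_p(s): this is a type 2 system.
A type-2 system has K_v = ∞, so it tracks a ramp input with zero steady-state error.

0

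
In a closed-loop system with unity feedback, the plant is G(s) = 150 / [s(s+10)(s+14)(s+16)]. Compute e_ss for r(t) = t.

224/15

The open loop has one pole at the origin → type 1 system.
K_v = lim_{s→0} s·G(s) = 150 / (10·14·16) = 15/224.
e_ss = 1/K_v = 1/(15/224) = 224/15.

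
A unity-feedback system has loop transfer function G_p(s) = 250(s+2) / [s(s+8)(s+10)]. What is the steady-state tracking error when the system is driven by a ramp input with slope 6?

0.96

The open loop has one pole at the origin → type 1 system.
K_v = lim_{s→0} s·G_p(s) = 250·2 / (8·10) = 6.25.
e_ss = 6/K_v = 6/6.25 = 0.96.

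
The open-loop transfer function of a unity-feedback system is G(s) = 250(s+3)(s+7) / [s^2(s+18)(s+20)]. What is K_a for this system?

Two free integrators in G(s): this is a type 2 system.
K_a = lim_{s→0} s^2·G(s) = 250·3·7 / (18·20) = 175/12.

175/12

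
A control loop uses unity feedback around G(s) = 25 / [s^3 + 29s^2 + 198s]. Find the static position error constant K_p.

K_p = lim_{s→0} G(s); with 1 pole at the origin the limit diverges, so K_p = ∞.

infinity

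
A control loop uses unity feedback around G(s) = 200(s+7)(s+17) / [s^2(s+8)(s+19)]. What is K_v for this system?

infinity

K_v = lim_{s→0} s·G(s); with 2 poles at the origin the limit diverges, so K_v = ∞.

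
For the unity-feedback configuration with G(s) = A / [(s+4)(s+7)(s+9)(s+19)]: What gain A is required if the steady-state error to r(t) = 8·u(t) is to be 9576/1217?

System type = 0 (no poles at s=0).
K_p = lim_{s→0} G(s) = A / (4·7·9·19) = (1/4788)·A.
e_ss = 8/(1 + K_p) = 9576/1217 ⇒ 1 + (1/4788)·A = 1217/1197 ⇒ A = 80.

80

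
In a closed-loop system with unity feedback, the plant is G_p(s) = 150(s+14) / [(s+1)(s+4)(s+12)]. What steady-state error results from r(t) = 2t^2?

infinity

The open loop has no poles at the origin → type 0 system.
K_a = lim_{s→0} s^2·G_p(s) = 0; the steady-state error to this parabolic input grows without bound.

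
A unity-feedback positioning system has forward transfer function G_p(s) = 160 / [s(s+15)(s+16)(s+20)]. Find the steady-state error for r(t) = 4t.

G_p(s) has one factor of s in the denominator, so the system is type 1.
K_v = lim_{s→0} s·G_p(s) = 160 / (15·16·20) = 1/30.
e_ss = 4/K_v = 4/(1/30) = 120.

120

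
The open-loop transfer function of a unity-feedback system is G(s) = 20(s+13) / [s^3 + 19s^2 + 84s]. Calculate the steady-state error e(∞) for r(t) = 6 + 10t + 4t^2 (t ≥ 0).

infinity

The denominator has no term below 84s — 1 pole at s=0, type 1. By superposition:
  • 6: tracked with zero error.
  • 10t: e_ss = 10/K_v with K_v=65/21 → 42/13.
  • 4t^2: a type-1 system cannot track it, e_ss → ∞.
The unbounded component dominates.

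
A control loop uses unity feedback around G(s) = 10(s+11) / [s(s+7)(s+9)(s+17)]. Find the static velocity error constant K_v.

G(s) has one factor of s in the denominator, so the system is type 1.
K_v = lim_{s→0} s·G(s) = 10·11 / (7·9·17) = 110/1071.

110/1071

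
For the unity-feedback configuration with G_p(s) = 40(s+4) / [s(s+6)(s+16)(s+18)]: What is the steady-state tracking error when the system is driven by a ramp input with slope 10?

G_p(s) has one factor of s in the denominator, so the system is type 1.
K_v = lim_{s→0} s·G_p(s) = 40·4 / (6·16·18) = 5/54.
e_ss = 10/K_v = 10/(5/54) = 108.

108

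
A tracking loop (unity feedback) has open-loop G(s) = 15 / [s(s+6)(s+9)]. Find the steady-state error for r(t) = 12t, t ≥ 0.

43.2

G(s) has one factor of s in the denominator, so the system is type 1.
K_v = lim_{s→0} s·G(s) = 15 / (6·9) = 5/18.
e_ss = 12/K_v = 12/(5/18) = 43.2.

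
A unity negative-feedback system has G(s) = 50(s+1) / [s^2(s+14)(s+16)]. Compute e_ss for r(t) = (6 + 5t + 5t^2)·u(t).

44.8

System type = 2 (two poles at s=0). Taking each input component in turn:
  • 6: tracked with zero error.
  • 5t: tracked with zero error.
  • 5t^2: e_ss = 10/K_a with K_a=25/112 → 44.8.
Total e_ss = 44.8.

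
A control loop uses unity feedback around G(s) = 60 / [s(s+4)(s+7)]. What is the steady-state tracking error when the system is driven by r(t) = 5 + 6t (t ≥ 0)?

2.8

One free integrator in G(s): this is a type 1 system. By superposition:
  • 5: tracked with zero error.
  • 6t: e_ss = 6/K_v with K_v=15/7 → 2.8.
Total e_ss = 2.8.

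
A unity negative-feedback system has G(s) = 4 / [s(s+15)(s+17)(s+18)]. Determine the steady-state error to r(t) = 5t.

One free integrator in G(s): this is a type 1 system.
K_v = lim_{s→0} s·G(s) = 4 / (15·17·18) = 2/2295.
e_ss = 5/K_v = 5/(2/2295) = 5737.5.

5737.5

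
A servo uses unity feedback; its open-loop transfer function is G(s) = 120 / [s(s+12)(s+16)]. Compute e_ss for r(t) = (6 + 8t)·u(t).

12.8

System type = 1 (one pole at s=0). Taking each input component in turn:
  • 6: tracked with zero error.
  • 8t: e_ss = 8/K_v with K_v=0.625 → 12.8.
Total e_ss = 12.8.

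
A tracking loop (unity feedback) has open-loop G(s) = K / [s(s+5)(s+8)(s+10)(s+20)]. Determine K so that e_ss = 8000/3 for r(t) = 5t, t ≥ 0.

15

System type = 1 (one pole at s=0).
K_v = lim_{s→0} s·G(s) = K / (5·8·10·20) = (1/8000)·K.
e_ss = 5/K_v = 8000/3 ⇒ K_v = 3/1600 ⇒ K = (3/1600)/(1/8000) = 15.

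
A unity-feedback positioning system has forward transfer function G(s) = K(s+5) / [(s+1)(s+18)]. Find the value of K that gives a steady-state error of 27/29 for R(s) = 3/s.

System type = 0 (no poles at s=0).
K_p = lim_{s→0} G(s) = K·5 / (1·18) = (5/18)·K.
e_ss = 3/(1 + K_p) = 27/29 ⇒ 1 + (5/18)·K = 29/9 ⇒ K = 8.

8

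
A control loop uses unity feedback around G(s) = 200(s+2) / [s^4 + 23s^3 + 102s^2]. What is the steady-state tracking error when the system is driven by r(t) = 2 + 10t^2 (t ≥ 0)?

The denominator has no term below 102s^2 — 2 poles at s=0, type 2. Treating each term separately:
  • 2: tracked with zero error.
  • 10t^2: e_ss = 20/K_a with K_a=200/51 → 5.1.
Total e_ss = 5.1.

5.1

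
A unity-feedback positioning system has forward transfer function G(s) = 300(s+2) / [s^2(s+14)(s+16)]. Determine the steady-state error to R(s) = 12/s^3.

4.48

G(s) has two factors of s in the denominator, so the system is type 2.
K_a = lim_{s→0} s^2·G(s) = 300·2 / (14·16) = 75/28.
r(t) = 6t^2 gives R(s) = 12/s^3.
e_ss = 12/K_a = 12/(75/28) = 4.48.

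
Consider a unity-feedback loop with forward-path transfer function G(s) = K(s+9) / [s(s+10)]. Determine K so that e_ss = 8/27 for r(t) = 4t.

One free integrator in G(s): this is a type 1 system.
K_v = lim_{s→0} s·G(s) = K·9 / (10) = 0.9·K.
e_ss = 4/K_v = 8/27 ⇒ K_v = 13.5 ⇒ K = 13.5/0.9 = 15.

15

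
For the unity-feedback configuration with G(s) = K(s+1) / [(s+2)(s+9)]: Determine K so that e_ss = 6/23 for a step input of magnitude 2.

120

No free integrators in G(s): this is a type 0 system.
K_p = lim_{s→0} G(s) = K·1 / (2·9) = (1/18)·K.
e_ss = 2/(1 + K_p) = 6/23 ⇒ 1 + (1/18)·K = 23/3 ⇒ K = 120.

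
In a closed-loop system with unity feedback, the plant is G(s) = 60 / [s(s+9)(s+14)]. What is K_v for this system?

G(s) has one factor of s in the denominator, so the system is type 1.
K_v = lim_{s→0} s·G(s) = 60 / (9·14) = 10/21.

10/21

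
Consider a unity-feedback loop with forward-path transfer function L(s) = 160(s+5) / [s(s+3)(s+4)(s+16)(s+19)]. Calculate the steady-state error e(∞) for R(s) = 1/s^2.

One free integrator in L(s): this is a type 1 system.
K_v = lim_{s→0} s·L(s) = 160·5 / (3·4·16·19) = 25/114.
e_ss = 1/K_v = 1/(25/114) = 4.56.

4.56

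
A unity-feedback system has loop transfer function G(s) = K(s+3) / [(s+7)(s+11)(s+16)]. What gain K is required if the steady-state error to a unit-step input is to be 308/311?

4

The open loop has no poles at the origin → type 0 system.
K_p = lim_{s→0} G(s) = K·3 / (7·11·16) = (3/1232)·K.
e_ss = 1/(1 + K_p) = 308/311 ⇒ 1 + (3/1232)·K = 311/308 ⇒ K = 4.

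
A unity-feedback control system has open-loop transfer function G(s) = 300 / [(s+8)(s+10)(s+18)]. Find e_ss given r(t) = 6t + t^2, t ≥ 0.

infinity

System type = 0 (no poles at s=0). By superposition:
  • 6t: a type-0 system cannot track it, e_ss → ∞.
  • t^2: a type-0 system cannot track it, e_ss → ∞.
The unbounded component dominates.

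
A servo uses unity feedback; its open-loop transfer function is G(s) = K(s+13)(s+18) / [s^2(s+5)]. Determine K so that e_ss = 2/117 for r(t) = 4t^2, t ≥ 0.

10

Two free integrators in G(s): this is a type 2 system.
K_a = lim_{s→0} s^2·G(s) = K·13·18 / (5) = 46.8·K.
e_ss = 8/K_a = 2/117 ⇒ K_a = 468 ⇒ K = 468/46.8 = 10.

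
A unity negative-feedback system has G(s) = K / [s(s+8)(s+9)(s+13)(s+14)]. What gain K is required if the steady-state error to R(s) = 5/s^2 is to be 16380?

4

System type = 1 (one pole at s=0).
K_v = lim_{s→0} s·G(s) = K / (8·9·13·14) = (1/13104)·K.
e_ss = 5/K_v = 16380 ⇒ K_v = 1/3276 ⇒ K = (1/3276)/(1/13104) = 4.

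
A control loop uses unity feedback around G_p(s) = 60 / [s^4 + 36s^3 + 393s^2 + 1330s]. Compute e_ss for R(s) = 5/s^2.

Lowest-order denominator term is 1330s, so the open loop has 1 pole at the origin → type 1 system.
K_v = lim_{s→0} s·G_p(s) = 60 / 1330 = 6/133.
e_ss = 5/K_v = 5/(6/133) = 665/6.

665/6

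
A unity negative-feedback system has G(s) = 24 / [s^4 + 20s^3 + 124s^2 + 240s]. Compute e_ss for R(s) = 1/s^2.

The denominator has no term below 240s — 1 pole at s=0, type 1.
K_v = lim_{s→0} s·G(s) = 24 / 240 = 0.1.
e_ss = 1/K_v = 1/0.1 = 10.

10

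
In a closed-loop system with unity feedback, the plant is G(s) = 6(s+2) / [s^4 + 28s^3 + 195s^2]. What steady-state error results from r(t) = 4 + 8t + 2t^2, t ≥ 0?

65

Factoring s^2 from the denominator leaves a polynomial with constant term 195, so the system is type 2. Treating each term separately:
  • 4: tracked with zero error.
  • 8t: tracked with zero error.
  • 2t^2: e_ss = 4/K_a with K_a=4/65 → 65.
Total e_ss = 65.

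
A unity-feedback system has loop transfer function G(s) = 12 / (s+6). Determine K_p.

No free integrators in G(s): this is a type 0 system.
K_p = lim_{s→0} G(s) = 12 / (6) = 2.

2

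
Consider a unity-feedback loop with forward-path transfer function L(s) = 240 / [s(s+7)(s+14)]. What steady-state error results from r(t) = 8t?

49/15

System type = 1 (one pole at s=0).
K_v = lim_{s→0} s·L(s) = 240 / (7·14) = 120/49.
e_ss = 8/K_v = 8/(120/49) = 49/15.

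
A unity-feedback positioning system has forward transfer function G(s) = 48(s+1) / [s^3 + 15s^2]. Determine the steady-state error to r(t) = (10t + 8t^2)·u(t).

Lowest-order denominator term is 15s^2, so the open loop has 2 poles at the origin → type 2 system. By superposition:
  • 10t: tracked with zero error.
  • 8t^2: e_ss = 16/K_a with K_a=3.2 → 5.
Total e_ss = 5.

5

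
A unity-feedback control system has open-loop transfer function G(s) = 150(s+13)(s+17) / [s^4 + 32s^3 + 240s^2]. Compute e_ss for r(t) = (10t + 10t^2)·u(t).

32/221

The denominator has no term below 240s^2 — 2 poles at s=0, type 2. Treating each term separately:
  • 10t: tracked with zero error.
  • 10t^2: e_ss = 20/K_a with K_a=138.125 → 32/221.
Total e_ss = 32/221.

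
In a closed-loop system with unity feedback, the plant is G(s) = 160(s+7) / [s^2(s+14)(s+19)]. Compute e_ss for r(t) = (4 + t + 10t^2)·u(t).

The open loop has two poles at the origin → type 2 system. Treating each term separately:
  • 4: tracked with zero error.
  • t: tracked with zero error.
  • 10t^2: e_ss = 20/K_a with K_a=80/19 → 4.75.
Total e_ss = 4.75.

4.75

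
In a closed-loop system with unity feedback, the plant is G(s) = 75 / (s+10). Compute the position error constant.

7.5

G(s) has no factors of s in the denominator, so the system is type 0.
K_p = lim_{s→0} G(s) = 75 / (10) = 7.5.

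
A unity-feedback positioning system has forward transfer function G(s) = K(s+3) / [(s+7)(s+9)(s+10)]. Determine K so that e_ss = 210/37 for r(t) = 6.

The open loop has no poles at the origin → type 0 system.
K_p = lim_{s→0} G(s) = K·3 / (7·9·10) = (1/210)·K.
e_ss = 6/(1 + K_p) = 210/37 ⇒ 1 + (1/210)·K = 37/35 ⇒ K = 12.

12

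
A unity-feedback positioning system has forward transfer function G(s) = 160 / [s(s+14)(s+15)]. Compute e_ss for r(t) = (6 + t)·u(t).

System type = 1 (one pole at s=0). Treating each term separately:
  • 6: tracked with zero error.
  • t: e_ss = 1/K_v with K_v=16/21 → 1.3125.
Total e_ss = 1.3125.

1.3125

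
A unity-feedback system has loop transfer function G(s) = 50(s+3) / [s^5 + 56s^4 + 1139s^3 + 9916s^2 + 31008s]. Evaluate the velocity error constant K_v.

Factoring s from the denominator leaves a polynomial with constant term 31008, so the system is type 1.
K_v = lim_{s→0} s·G(s) = 50·3 / 31008 = 25/5168.

25/5168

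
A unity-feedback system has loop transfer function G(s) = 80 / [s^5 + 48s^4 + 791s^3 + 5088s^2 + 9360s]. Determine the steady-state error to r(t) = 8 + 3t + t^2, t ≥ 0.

infinity

Lowest-order denominator term is 9360s, so the open loop has 1 pole at the origin → type 1 system. Treating each term separately:
  • 8: tracked with zero error.
  • 3t: e_ss = 3/K_v with K_v=1/117 → 351.
  • t^2: a type-1 system cannot track it, e_ss → ∞.
The unbounded component dominates.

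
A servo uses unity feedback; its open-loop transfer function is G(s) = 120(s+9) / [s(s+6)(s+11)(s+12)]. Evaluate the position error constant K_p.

K_p = lim_{s→0} G(s); with 1 pole at the origin the limit diverges, so K_p = ∞.

infinity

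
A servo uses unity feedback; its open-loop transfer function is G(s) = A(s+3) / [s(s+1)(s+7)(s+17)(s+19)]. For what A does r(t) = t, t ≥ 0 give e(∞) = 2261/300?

100

The open loop has one pole at the origin → type 1 system.
K_v = lim_{s→0} s·G(s) = A·3 / (1·7·17·19) = (3/2261)·A.
e_ss = 1/K_v = 2261/300 ⇒ K_v = 300/2261 ⇒ A = (300/2261)/(3/2261) = 100.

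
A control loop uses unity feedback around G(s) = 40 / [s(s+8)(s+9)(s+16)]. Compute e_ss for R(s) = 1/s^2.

28.8

The open loop has one pole at the origin → type 1 system.
K_v = lim_{s→0} s·G(s) = 40 / (8·9·16) = 5/144.
e_ss = 1/K_v = 1/(5/144) = 28.8.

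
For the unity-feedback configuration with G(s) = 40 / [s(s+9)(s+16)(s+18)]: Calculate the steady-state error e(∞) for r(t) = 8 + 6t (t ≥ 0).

388.8

The open loop has one pole at the origin → type 1 system. Treating each term separately:
  • 8: tracked with zero error.
  • 6t: e_ss = 6/K_v with K_v=5/324 → 388.8.
Total e_ss = 388.8.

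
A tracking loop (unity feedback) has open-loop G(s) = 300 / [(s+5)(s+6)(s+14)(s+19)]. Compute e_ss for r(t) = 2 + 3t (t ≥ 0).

No free integrators in G(s): this is a type 0 system. Treating each term separately:
  • 2: e_ss = 2/(1+K_p) with K_p=5/133 → 133/69.
  • 3t: a type-0 system cannot track it, e_ss → ∞.
The unbounded component dominates.

infinity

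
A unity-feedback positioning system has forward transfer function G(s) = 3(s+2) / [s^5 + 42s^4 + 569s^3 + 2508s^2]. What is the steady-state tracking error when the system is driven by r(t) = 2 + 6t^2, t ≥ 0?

5016

Lowest-order denominator term is 2508s^2, so the open loop has 2 poles at the origin → type 2 system. By superposition:
  • 2: tracked with zero error.
  • 6t^2: e_ss = 12/K_a with K_a=1/418 → 5016.
Total e_ss = 5016.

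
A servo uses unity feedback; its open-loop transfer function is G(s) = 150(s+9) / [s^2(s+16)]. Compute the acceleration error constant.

84.375

The open loop has two poles at the origin → type 2 system.
K_a = lim_{s→0} s^2·G(s) = 150·9 / (16) = 84.375.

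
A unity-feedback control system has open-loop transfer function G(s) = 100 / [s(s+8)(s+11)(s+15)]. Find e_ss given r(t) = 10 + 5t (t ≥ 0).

66

System type = 1 (one pole at s=0). By superposition:
  • 10: tracked with zero error.
  • 5t: e_ss = 5/K_v with K_v=5/66 → 66.
Total e_ss = 66.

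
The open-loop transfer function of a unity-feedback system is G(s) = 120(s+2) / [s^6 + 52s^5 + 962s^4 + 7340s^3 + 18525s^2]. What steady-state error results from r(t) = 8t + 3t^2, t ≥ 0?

463.125

Factoring s^2 from the denominator leaves a polynomial with constant term 18525, so the system is type 2. Taking each input component in turn:
  • 8t: tracked with zero error.
  • 3t^2: e_ss = 6/K_a with K_a=16/1235 → 463.125.
Total e_ss = 463.125.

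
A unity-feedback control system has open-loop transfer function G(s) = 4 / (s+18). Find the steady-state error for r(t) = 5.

45/11

The open loop has no poles at the origin → type 0 system.
K_p = lim_{s→0} G(s) = 4 / (18) = 2/9.
e_ss = 5/(1 + K_p) = 5/(11/9) = 45/11.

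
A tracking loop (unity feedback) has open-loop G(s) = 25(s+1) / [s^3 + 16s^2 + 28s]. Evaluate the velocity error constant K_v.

Factoring s from the denominator leaves a polynomial with constant term 28, so the system is type 1.
K_v = lim_{s→0} s·G(s) = 25·1 / 28 = 25/28.

25/28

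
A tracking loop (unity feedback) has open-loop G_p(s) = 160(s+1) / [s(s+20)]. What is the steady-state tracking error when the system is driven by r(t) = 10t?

One free integrator in G_p(s): this is a type 1 system.
K_v = lim_{s→0} s·G_p(s) = 160·1 / (20) = 8.
e_ss = 10/K_v = 10/8 = 1.25.

1.25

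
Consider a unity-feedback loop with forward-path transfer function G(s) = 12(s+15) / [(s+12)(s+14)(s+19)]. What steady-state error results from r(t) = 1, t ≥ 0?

266/281

G(s) has no factors of s in the denominator, so the system is type 0.
K_p = lim_{s→0} G(s) = 12·15 / (12·14·19) = 15/266.
e_ss = 1/(1 + K_p) = 1/(281/266) = 266/281.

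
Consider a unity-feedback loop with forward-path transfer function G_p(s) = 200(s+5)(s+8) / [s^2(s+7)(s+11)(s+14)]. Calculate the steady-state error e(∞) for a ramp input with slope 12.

0

G_p(s) has two factors of s in the denominator, so the system is type 2.
K_v = ∞ for a type-2 system; e_ss to a ramp is zero.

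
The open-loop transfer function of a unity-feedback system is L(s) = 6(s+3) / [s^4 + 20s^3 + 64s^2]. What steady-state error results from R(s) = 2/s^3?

64/9

Factoring s^2 from the denominator leaves a polynomial with constant term 64, so the system is type 2.
K_a = lim_{s→0} s^2·L(s) = 6·3 / 64 = 9/32.
r(t) = t^2 gives R(s) = 2/s^3.
e_ss = 2/K_a = 2/(9/32) = 64/9.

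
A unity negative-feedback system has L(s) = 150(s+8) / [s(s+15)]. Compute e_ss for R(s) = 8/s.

L(s) has one factor of s in the denominator, so the system is type 1.
K_p = ∞ for a type-1 system; e_ss to a step is zero.

0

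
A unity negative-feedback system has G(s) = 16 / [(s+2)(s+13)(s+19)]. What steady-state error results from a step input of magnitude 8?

The open loop has no poles at the origin → type 0 system.
K_p = lim_{s→0} G(s) = 16 / (2·13·19) = 8/247.
e_ss = 8/(1 + K_p) = 8/(255/247) = 1976/255.

1976/255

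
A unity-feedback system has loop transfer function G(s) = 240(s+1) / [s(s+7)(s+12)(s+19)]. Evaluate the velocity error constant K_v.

20/133

One free integrator in G(s): this is a type 1 system.
K_v = lim_{s→0} s·G(s) = 240·1 / (7·12·19) = 20/133.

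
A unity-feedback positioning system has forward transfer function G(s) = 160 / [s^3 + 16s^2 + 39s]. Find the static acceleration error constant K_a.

0

Factoring s from the denominator leaves a polynomial with constant term 39, so the system is type 1.
K_a = lim_{s→0} s^2·G(s) = 0 (the extra factor of s kills the finite limit).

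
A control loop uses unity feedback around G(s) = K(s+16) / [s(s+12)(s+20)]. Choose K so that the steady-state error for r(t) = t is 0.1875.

80

G(s) has one factor of s in the denominator, so the system is type 1.
K_v = lim_{s→0} s·G(s) = K·16 / (12·20) = (1/15)·K.
e_ss = 1/K_v = 0.1875 ⇒ K_v = 16/3 ⇒ K = (16/3)/(1/15) = 80.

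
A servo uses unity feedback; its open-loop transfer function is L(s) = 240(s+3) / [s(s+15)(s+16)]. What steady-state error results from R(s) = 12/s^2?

4

L(s) has one factor of s in the denominator, so the system is type 1.
K_v = lim_{s→0} s·L(s) = 240·3 / (15·16) = 3.
e_ss = 12/K_v = 12/3 = 4.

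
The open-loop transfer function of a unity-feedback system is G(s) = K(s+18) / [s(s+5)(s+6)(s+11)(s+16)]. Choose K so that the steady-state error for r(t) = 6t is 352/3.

System type = 1 (one pole at s=0).
K_v = lim_{s→0} s·G(s) = K·18 / (5·6·11·16) = (3/880)·K.
e_ss = 6/K_v = 352/3 ⇒ K_v = 9/176 ⇒ K = (9/176)/(3/880) = 15.

15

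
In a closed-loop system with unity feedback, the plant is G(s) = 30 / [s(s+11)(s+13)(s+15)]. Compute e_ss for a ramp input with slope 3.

214.5

One free integrator in G(s): this is a type 1 system.
K_v = lim_{s→0} s·G(s) = 30 / (11·13·15) = 2/143.
e_ss = 3/K_v = 3/(2/143) = 214.5.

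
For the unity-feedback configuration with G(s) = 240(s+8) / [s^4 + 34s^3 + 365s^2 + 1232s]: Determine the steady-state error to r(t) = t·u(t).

Lowest-order denominator term is 1232s, so the open loop has 1 pole at the origin → type 1 system.
K_v = lim_{s→0} s·G(s) = 240·8 / 1232 = 120/77.
e_ss = 1/K_v = 1/(120/77) = 77/120.

77/120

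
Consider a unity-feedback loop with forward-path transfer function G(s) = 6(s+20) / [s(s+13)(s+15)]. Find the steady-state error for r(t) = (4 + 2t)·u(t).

3.25

System type = 1 (one pole at s=0). Treating each term separately:
  • 4: tracked with zero error.
  • 2t: e_ss = 2/K_v with K_v=8/13 → 3.25.
Total e_ss = 3.25.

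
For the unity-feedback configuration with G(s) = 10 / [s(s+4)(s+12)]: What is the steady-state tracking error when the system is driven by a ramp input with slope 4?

19.2

One free integrator in G(s): this is a type 1 system.
K_v = lim_{s→0} s·G(s) = 10 / (4·12) = 5/24.
e_ss = 4/K_v = 4/(5/24) = 19.2.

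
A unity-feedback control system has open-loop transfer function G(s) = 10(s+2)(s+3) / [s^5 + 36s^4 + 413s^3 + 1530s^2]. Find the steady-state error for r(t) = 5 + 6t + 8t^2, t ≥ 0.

Factoring s^2 from the denominator leaves a polynomial with constant term 1530, so the system is type 2. By superposition:
  • 5: tracked with zero error.
  • 6t: tracked with zero error.
  • 8t^2: e_ss = 16/K_a with K_a=2/51 → 408.
Total e_ss = 408.

408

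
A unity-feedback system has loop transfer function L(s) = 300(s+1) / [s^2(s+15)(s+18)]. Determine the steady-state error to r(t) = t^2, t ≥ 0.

1.8

Two free integrators in L(s): this is a type 2 system.
K_a = lim_{s→0} s^2·L(s) = 300·1 / (15·18) = 10/9.
r(t) = t^2 gives R(s) = 2/s^3.
e_ss = 2/K_a = 2/(10/9) = 1.8.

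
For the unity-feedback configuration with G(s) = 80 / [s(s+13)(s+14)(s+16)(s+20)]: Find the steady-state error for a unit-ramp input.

728

One free integrator in G(s): this is a type 1 system.
K_v = lim_{s→0} s·G(s) = 80 / (13·14·16·20) = 1/728.
e_ss = 1/K_v = 1/(1/728) = 728.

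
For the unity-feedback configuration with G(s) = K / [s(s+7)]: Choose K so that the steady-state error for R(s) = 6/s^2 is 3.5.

System type = 1 (one pole at s=0).
K_v = lim_{s→0} s·G(s) = K / (7) = (1/7)·K.
e_ss = 6/K_v = 3.5 ⇒ K_v = 12/7 ⇒ K = (12/7)/(1/7) = 12.

12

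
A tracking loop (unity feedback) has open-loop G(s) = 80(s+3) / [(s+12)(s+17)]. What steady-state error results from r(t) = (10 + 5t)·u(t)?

infinity

System type = 0 (no poles at s=0). By superposition:
  • 10: e_ss = 10/(1+K_p) with K_p=20/17 → 170/37.
  • 5t: a type-0 system cannot track it, e_ss → ∞.
The unbounded component dominates.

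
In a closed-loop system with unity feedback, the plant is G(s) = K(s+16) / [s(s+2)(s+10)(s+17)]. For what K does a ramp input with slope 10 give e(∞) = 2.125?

100

G(s) has one factor of s in the denominator, so the system is type 1.
K_v = lim_{s→0} s·G(s) = K·16 / (2·10·17) = (4/85)·K.
e_ss = 10/K_v = 2.125 ⇒ K_v = 80/17 ⇒ K = (80/17)/(4/85) = 100.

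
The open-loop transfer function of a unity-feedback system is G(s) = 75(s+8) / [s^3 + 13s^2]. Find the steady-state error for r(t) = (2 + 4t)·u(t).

Factoring s^2 from the denominator leaves a polynomial with constant term 13, so the system is type 2. By superposition:
  • 2: tracked with zero error.
  • 4t: tracked with zero error.
Total e_ss = 0.

0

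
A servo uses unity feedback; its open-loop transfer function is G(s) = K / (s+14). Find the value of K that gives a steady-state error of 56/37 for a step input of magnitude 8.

The open loop has no poles at the origin → type 0 system.
K_p = lim_{s→0} G(s) = K / (14) = (1/14)·K.
e_ss = 8/(1 + K_p) = 56/37 ⇒ 1 + (1/14)·K = 37/7 ⇒ K = 60.

60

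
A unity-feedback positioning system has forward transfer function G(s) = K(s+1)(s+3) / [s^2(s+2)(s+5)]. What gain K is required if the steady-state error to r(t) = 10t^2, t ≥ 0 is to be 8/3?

Two free integrators in G(s): this is a type 2 system.
K_a = lim_{s→0} s^2·G(s) = K·1·3 / (2·5) = 0.3·K.
e_ss = 20/K_a = 8/3 ⇒ K_a = 7.5 ⇒ K = 7.5/0.3 = 25.

25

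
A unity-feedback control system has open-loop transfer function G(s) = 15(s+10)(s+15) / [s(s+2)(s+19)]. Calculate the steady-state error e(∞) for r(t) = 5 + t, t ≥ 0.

19/1125

The open loop has one pole at the origin → type 1 system. Treating each term separately:
  • 5: tracked with zero error.
  • t: e_ss = 1/K_v with K_v=1125/19 → 19/1125.
Total e_ss = 19/1125.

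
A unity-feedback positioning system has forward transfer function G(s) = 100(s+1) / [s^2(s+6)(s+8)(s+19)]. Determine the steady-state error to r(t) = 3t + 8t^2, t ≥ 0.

Two free integrators in G(s): this is a type 2 system. Treating each term separately:
  • 3t: tracked with zero error.
  • 8t^2: e_ss = 16/K_a with K_a=25/228 → 145.92.
Total e_ss = 145.92.

145.92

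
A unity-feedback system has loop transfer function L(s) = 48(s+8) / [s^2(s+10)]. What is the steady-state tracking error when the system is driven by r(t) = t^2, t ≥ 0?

5/96

System type = 2 (two poles at s=0).
K_a = lim_{s→0} s^2·L(s) = 48·8 / (10) = 38.4.
r(t) = t^2 gives R(s) = 2/s^3.
e_ss = 2/K_a = 2/38.4 = 5/96.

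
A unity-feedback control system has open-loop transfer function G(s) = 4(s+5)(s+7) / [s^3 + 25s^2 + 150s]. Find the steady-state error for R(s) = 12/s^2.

Lowest-order denominator term is 150s, so the open loop has 1 pole at the origin → type 1 system.
K_v = lim_{s→0} s·G(s) = 4·5·7 / 150 = 14/15.
e_ss = 12/K_v = 12/(14/15) = 90/7.

90/7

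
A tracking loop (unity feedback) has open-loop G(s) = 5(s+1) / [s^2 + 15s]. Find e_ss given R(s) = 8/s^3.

The denominator has no term below 15s — 1 pole at s=0, type 1.
For a type-1 system K_a = 0, so e_ss to a parabolic input is unbounded.

infinity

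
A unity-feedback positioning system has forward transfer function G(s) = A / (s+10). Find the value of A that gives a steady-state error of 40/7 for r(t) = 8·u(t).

System type = 0 (no poles at s=0).
K_p = lim_{s→0} G(s) = A / (10) = 0.1·A.
e_ss = 8/(1 + K_p) = 40/7 ⇒ 1 + 0.1·A = 1.4 ⇒ A = 4.

4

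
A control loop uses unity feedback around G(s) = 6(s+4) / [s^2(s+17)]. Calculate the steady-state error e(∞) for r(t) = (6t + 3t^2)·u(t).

4.25

System type = 2 (two poles at s=0). Treating each term separately:
  • 6t: tracked with zero error.
  • 3t^2: e_ss = 6/K_a with K_a=24/17 → 4.25.
Total e_ss = 4.25.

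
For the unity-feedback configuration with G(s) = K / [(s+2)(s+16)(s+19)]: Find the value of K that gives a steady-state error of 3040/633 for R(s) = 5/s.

25

G(s) has no factors of s in the denominator, so the system is type 0.
K_p = lim_{s→0} G(s) = K / (2·16·19) = (1/608)·K.
e_ss = 5/(1 + K_p) = 3040/633 ⇒ 1 + (1/608)·K = 633/608 ⇒ K = 25.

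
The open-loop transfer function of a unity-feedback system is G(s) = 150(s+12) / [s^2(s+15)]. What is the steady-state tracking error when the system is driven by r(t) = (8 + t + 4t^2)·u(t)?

Two free integrators in G(s): this is a type 2 system. Taking each input component in turn:
  • 8: tracked with zero error.
  • t: tracked with zero error.
  • 4t^2: e_ss = 8/K_a with K_a=120 → 1/15.
Total e_ss = 1/15.

1/15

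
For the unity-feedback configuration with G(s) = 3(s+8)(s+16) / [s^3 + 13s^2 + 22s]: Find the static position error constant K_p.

infinity

K_p = lim_{s→0} G(s); with 1 pole at the origin the limit diverges, so K_p = ∞.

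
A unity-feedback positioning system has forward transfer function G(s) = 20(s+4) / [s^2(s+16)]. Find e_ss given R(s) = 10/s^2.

System type = 2 (two poles at s=0).
K_v = ∞ for a type-2 system; e_ss to a ramp is zero.

0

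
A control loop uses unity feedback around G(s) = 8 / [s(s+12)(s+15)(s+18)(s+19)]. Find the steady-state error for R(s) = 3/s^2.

23085

One free integrator in G(s): this is a type 1 system.
K_v = lim_{s→0} s·G(s) = 8 / (12·15·18·19) = 1/7695.
e_ss = 3/K_v = 3/(1/7695) = 23085.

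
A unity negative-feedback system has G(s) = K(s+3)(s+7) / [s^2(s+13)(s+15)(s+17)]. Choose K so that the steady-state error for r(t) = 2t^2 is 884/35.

Two free integrators in G(s): this is a type 2 system.
K_a = lim_{s→0} s^2·G(s) = K·3·7 / (13·15·17) = (7/1105)·K.
e_ss = 4/K_a = 884/35 ⇒ K_a = 35/221 ⇒ K = (35/221)/(7/1105) = 25.

25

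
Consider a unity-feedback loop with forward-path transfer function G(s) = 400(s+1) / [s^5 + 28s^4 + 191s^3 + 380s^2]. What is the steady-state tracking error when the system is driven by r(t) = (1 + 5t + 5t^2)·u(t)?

9.5

Factoring s^2 from the denominator leaves a polynomial with constant term 380, so the system is type 2. Treating each term separately:
  • 1: tracked with zero error.
  • 5t: tracked with zero error.
  • 5t^2: e_ss = 10/K_a with K_a=20/19 → 9.5.
Total e_ss = 9.5.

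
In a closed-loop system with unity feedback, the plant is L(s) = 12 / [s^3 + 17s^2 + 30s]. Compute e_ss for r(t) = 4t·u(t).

The denominator has no term below 30s — 1 pole at s=0, type 1.
K_v = lim_{s→0} s·L(s) = 12 / 30 = 0.4.
e_ss = 4/K_v = 4/0.4 = 10.

10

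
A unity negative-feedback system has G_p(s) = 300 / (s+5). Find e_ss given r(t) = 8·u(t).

8/61

No free integrators in G_p(s): this is a type 0 system.
K_p = lim_{s→0} G_p(s) = 300 / (5) = 60.
e_ss = 8/(1 + K_p) = 8/61.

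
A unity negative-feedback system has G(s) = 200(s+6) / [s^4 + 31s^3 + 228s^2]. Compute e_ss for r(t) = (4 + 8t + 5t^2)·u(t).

1.9

Factoring s^2 from the denominator leaves a polynomial with constant term 228, so the system is type 2. Treating each term separately:
  • 4: tracked with zero error.
  • 8t: tracked with zero error.
  • 5t^2: e_ss = 10/K_a with K_a=100/19 → 1.9.
Total e_ss = 1.9.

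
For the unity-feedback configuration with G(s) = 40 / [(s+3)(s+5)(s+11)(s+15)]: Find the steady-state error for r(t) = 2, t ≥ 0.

System type = 0 (no poles at s=0).
K_p = lim_{s→0} G(s) = 40 / (3·5·11·15) = 8/495.
e_ss = 2/(1 + K_p) = 2/(503/495) = 990/503.

990/503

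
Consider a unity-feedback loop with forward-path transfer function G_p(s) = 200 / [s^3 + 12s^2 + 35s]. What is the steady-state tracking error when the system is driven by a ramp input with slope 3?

0.525

Lowest-order denominator term is 35s, so the open loop has 1 pole at the origin → type 1 system.
K_v = lim_{s→0} s·G_p(s) = 200 / 35 = 40/7.
e_ss = 3/K_v = 3/(40/7) = 0.525.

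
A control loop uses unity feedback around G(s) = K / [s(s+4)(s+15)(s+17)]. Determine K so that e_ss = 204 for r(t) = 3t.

System type = 1 (one pole at s=0).
K_v = lim_{s→0} s·G(s) = K / (4·15·17) = (1/1020)·K.
e_ss = 3/K_v = 204 ⇒ K_v = 1/68 ⇒ K = (1/68)/(1/1020) = 15.

15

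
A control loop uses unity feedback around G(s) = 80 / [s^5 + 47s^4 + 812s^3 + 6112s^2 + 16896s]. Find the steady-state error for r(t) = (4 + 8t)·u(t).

Lowest-order denominator term is 16896s, so the open loop has 1 pole at the origin → type 1 system. Taking each input component in turn:
  • 4: tracked with zero error.
  • 8t: e_ss = 8/K_v with K_v=5/1056 → 1689.6.
Total e_ss = 1689.6.

1689.6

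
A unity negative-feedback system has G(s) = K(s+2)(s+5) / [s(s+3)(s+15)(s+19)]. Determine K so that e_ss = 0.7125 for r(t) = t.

G(s) has one factor of s in the denominator, so the system is type 1.
K_v = lim_{s→0} s·G(s) = K·2·5 / (3·15·19) = (2/171)·K.
e_ss = 1/K_v = 0.7125 ⇒ K_v = 80/57 ⇒ K = (80/57)/(2/171) = 120.

120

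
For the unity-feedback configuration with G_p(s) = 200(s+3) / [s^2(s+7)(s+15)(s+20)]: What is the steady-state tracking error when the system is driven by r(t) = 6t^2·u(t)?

42

System type = 2 (two poles at s=0).
K_a = lim_{s→0} s^2·G_p(s) = 200·3 / (7·15·20) = 2/7.
r(t) = 6t^2 gives R(s) = 12/s^3.
e_ss = 12/K_a = 12/(2/7) = 42.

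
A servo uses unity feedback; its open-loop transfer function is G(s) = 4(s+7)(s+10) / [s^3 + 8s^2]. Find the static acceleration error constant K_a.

35

Lowest-order denominator term is 8s^2, so the open loop has 2 poles at the origin → type 2 system.
K_a = lim_{s→0} s^2·G(s) = 4·7·10 / 8 = 35.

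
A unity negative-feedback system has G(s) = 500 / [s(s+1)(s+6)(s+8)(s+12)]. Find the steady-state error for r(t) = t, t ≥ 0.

One free integrator in G(s): this is a type 1 system.
K_v = lim_{s→0} s·G(s) = 500 / (1·6·8·12) = 125/144.
e_ss = 1/K_v = 1/(125/144) = 1.152.

1.152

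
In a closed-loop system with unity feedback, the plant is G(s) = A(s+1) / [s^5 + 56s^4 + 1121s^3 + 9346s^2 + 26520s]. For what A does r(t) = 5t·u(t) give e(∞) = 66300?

2

Factoring s from the denominator leaves a polynomial with constant term 26520, so the system is type 1.
K_v = lim_{s→0} s·G(s) = A·1 / 26520 = (1/26520)·A.
e_ss = 5/K_v = 66300 ⇒ K_v = 1/13260 ⇒ A = (1/13260)/(1/26520) = 2.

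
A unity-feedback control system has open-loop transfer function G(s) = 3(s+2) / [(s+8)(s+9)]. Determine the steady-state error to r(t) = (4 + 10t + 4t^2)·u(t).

infinity

G(s) has no factors of s in the denominator, so the system is type 0. By superposition:
  • 4: e_ss = 4/(1+K_p) with K_p=1/12 → 48/13.
  • 10t: a type-0 system cannot track it, e_ss → ∞.
  • 4t^2: a type-0 system cannot track it, e_ss → ∞.
The unbounded component dominates.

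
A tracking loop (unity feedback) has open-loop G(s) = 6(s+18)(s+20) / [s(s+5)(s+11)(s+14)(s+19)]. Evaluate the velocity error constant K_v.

System type = 1 (one pole at s=0).
K_v = lim_{s→0} s·G(s) = 6·18·20 / (5·11·14·19) = 216/1463.

216/1463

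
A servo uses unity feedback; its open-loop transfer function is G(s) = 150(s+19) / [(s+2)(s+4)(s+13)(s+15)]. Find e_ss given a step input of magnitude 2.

104/147

The open loop has no poles at the origin → type 0 system.
K_p = lim_{s→0} G(s) = 150·19 / (2·4·13·15) = 95/52.
e_ss = 2/(1 + K_p) = 2/(147/52) = 104/147.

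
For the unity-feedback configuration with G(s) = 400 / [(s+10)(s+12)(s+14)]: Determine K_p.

5/21

G(s) has no factors of s in the denominator, so the system is type 0.
K_p = lim_{s→0} G(s) = 400 / (10·12·14) = 5/21.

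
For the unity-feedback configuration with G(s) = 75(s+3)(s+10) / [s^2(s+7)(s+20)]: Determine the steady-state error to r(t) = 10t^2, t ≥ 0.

56/45

The open loop has two poles at the origin → type 2 system.
K_a = lim_{s→0} s^2·G(s) = 75·3·10 / (7·20) = 225/14.
r(t) = 10t^2 gives R(s) = 20/s^3.
e_ss = 20/K_a = 20/(225/14) = 56/45.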